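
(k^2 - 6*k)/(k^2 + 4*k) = (k - 6)/(k + 4)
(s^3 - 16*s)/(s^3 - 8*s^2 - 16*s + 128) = s/(s - 8)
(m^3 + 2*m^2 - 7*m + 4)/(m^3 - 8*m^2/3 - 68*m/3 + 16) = 3*(m^2 - 2*m + 1)/(3*m^2 - 20*m + 12)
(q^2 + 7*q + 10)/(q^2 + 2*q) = (q + 5)/q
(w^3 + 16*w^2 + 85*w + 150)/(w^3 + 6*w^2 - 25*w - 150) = (w + 5)/(w - 5)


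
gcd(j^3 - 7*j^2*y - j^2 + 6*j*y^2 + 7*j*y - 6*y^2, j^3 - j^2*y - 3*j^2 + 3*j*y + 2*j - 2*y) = -j^2 + j*y + j - y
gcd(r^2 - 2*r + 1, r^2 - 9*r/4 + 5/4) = r - 1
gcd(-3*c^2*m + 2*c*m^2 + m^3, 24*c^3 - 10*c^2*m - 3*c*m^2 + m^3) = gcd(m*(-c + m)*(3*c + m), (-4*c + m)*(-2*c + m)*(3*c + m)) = 3*c + m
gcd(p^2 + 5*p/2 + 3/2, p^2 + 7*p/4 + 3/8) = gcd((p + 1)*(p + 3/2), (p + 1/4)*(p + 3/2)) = p + 3/2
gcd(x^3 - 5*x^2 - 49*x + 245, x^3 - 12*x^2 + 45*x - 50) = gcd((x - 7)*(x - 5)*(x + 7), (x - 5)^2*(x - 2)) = x - 5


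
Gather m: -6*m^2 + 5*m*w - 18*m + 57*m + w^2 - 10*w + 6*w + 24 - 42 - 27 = -6*m^2 + m*(5*w + 39) + w^2 - 4*w - 45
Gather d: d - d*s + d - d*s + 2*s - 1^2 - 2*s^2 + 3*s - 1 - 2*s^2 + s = d*(2 - 2*s) - 4*s^2 + 6*s - 2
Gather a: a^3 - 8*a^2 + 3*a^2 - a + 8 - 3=a^3 - 5*a^2 - a + 5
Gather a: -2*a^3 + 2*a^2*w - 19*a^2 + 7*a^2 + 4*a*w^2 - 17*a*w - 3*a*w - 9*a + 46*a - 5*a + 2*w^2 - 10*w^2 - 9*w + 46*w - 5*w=-2*a^3 + a^2*(2*w - 12) + a*(4*w^2 - 20*w + 32) - 8*w^2 + 32*w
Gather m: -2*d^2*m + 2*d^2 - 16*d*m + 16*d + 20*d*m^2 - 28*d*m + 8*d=2*d^2 + 20*d*m^2 + 24*d + m*(-2*d^2 - 44*d)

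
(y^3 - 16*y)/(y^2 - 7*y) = (y^2 - 16)/(y - 7)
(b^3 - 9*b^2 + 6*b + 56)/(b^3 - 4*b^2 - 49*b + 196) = (b + 2)/(b + 7)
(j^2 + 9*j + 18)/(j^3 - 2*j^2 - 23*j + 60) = (j^2 + 9*j + 18)/(j^3 - 2*j^2 - 23*j + 60)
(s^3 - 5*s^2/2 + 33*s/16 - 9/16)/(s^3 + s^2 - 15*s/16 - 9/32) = 2*(4*s^2 - 7*s + 3)/(8*s^2 + 14*s + 3)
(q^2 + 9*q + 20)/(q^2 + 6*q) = (q^2 + 9*q + 20)/(q*(q + 6))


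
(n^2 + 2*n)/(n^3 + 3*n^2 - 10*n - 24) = n/(n^2 + n - 12)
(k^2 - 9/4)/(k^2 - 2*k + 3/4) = (2*k + 3)/(2*k - 1)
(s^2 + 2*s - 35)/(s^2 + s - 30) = (s + 7)/(s + 6)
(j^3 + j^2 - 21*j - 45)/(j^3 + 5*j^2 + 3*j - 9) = (j - 5)/(j - 1)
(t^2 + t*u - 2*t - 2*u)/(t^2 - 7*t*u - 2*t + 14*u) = (t + u)/(t - 7*u)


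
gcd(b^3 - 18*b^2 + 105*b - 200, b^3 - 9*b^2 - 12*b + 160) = b^2 - 13*b + 40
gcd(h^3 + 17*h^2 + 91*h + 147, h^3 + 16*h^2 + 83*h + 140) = h + 7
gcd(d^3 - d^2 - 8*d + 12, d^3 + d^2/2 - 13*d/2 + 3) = d^2 + d - 6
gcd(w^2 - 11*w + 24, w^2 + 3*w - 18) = w - 3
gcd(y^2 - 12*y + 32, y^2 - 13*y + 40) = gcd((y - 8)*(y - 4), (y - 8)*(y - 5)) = y - 8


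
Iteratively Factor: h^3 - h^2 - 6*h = (h + 2)*(h^2 - 3*h) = (h - 3)*(h + 2)*(h)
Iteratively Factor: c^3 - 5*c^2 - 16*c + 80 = (c - 5)*(c^2 - 16) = (c - 5)*(c - 4)*(c + 4)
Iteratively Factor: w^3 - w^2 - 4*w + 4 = (w + 2)*(w^2 - 3*w + 2) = (w - 1)*(w + 2)*(w - 2)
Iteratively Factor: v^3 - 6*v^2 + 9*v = (v - 3)*(v^2 - 3*v) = v*(v - 3)*(v - 3)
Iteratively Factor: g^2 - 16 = (g - 4)*(g + 4)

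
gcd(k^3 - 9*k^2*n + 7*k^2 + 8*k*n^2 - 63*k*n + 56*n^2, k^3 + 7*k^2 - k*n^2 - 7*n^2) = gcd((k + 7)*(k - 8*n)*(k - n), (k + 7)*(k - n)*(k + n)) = k^2 - k*n + 7*k - 7*n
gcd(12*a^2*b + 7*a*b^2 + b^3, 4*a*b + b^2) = 4*a*b + b^2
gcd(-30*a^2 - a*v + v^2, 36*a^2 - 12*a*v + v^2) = -6*a + v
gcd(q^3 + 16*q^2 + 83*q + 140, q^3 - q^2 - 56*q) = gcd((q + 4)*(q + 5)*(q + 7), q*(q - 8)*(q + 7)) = q + 7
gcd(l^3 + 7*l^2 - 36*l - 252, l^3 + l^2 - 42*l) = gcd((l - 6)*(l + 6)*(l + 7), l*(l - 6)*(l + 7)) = l^2 + l - 42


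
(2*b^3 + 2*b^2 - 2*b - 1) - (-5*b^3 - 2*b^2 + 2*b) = 7*b^3 + 4*b^2 - 4*b - 1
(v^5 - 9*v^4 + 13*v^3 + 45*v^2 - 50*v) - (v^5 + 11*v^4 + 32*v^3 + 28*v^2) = -20*v^4 - 19*v^3 + 17*v^2 - 50*v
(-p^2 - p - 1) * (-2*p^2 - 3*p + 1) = 2*p^4 + 5*p^3 + 4*p^2 + 2*p - 1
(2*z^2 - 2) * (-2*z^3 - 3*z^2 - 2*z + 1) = -4*z^5 - 6*z^4 + 8*z^2 + 4*z - 2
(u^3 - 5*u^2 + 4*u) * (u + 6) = u^4 + u^3 - 26*u^2 + 24*u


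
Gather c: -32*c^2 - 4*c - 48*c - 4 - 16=-32*c^2 - 52*c - 20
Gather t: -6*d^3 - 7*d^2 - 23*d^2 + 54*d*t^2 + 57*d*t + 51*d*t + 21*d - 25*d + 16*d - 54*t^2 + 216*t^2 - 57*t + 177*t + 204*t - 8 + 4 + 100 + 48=-6*d^3 - 30*d^2 + 12*d + t^2*(54*d + 162) + t*(108*d + 324) + 144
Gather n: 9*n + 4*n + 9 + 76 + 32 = 13*n + 117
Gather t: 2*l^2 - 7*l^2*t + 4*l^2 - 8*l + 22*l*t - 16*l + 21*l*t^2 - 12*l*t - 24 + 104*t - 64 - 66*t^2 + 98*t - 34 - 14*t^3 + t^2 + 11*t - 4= 6*l^2 - 24*l - 14*t^3 + t^2*(21*l - 65) + t*(-7*l^2 + 10*l + 213) - 126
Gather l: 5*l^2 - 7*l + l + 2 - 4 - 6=5*l^2 - 6*l - 8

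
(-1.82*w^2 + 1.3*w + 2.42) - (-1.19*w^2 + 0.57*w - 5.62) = -0.63*w^2 + 0.73*w + 8.04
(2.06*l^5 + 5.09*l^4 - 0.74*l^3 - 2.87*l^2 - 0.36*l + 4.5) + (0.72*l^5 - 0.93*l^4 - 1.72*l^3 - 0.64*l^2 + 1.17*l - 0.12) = 2.78*l^5 + 4.16*l^4 - 2.46*l^3 - 3.51*l^2 + 0.81*l + 4.38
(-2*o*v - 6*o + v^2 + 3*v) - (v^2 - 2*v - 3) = -2*o*v - 6*o + 5*v + 3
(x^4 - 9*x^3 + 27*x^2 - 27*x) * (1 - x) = -x^5 + 10*x^4 - 36*x^3 + 54*x^2 - 27*x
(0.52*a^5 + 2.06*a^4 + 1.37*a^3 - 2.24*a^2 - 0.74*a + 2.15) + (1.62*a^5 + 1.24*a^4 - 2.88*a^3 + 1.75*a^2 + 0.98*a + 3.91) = 2.14*a^5 + 3.3*a^4 - 1.51*a^3 - 0.49*a^2 + 0.24*a + 6.06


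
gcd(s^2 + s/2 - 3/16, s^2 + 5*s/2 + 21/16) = s + 3/4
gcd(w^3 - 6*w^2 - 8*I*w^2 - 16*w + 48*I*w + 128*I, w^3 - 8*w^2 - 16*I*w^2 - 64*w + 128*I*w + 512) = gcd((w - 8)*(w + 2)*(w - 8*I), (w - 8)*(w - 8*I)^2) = w^2 + w*(-8 - 8*I) + 64*I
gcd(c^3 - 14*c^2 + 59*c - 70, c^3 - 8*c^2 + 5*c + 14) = c^2 - 9*c + 14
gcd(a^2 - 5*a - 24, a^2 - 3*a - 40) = a - 8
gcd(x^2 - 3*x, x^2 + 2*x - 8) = 1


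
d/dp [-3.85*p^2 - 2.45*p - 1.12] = -7.7*p - 2.45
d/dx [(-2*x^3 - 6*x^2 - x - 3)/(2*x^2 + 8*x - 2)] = (-2*x^4 - 16*x^3 - 17*x^2 + 18*x + 13)/(2*(x^4 + 8*x^3 + 14*x^2 - 8*x + 1))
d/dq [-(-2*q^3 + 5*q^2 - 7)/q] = 4*q - 5 - 7/q^2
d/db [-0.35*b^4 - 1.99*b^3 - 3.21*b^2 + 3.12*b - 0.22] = -1.4*b^3 - 5.97*b^2 - 6.42*b + 3.12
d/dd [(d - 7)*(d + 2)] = 2*d - 5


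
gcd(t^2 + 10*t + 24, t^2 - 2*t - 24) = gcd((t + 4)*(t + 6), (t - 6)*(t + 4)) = t + 4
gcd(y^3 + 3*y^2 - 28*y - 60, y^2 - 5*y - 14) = y + 2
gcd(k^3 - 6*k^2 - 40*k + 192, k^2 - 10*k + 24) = k - 4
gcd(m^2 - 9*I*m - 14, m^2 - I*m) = 1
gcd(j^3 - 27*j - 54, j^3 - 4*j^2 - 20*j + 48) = j - 6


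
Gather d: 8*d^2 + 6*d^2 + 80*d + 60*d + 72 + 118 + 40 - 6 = 14*d^2 + 140*d + 224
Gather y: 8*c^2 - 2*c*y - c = 8*c^2 - 2*c*y - c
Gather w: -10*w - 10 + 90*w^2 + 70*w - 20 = 90*w^2 + 60*w - 30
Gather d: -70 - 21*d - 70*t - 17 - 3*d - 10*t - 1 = -24*d - 80*t - 88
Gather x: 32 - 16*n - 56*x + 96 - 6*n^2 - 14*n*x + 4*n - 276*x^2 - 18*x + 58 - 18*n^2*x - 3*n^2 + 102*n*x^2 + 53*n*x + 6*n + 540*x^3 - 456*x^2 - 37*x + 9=-9*n^2 - 6*n + 540*x^3 + x^2*(102*n - 732) + x*(-18*n^2 + 39*n - 111) + 195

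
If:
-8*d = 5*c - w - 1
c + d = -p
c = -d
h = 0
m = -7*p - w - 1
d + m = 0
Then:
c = 0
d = 0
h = 0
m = 0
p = 0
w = -1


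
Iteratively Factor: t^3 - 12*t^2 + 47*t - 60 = (t - 3)*(t^2 - 9*t + 20) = (t - 4)*(t - 3)*(t - 5)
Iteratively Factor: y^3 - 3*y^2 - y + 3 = (y + 1)*(y^2 - 4*y + 3) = (y - 3)*(y + 1)*(y - 1)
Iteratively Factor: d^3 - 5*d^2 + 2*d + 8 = (d - 4)*(d^2 - d - 2) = (d - 4)*(d - 2)*(d + 1)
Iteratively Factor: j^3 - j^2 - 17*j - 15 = (j - 5)*(j^2 + 4*j + 3) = (j - 5)*(j + 3)*(j + 1)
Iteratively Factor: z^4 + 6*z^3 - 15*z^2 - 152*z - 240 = (z + 3)*(z^3 + 3*z^2 - 24*z - 80) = (z + 3)*(z + 4)*(z^2 - z - 20) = (z - 5)*(z + 3)*(z + 4)*(z + 4)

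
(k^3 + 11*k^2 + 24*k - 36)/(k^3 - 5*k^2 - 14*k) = (-k^3 - 11*k^2 - 24*k + 36)/(k*(-k^2 + 5*k + 14))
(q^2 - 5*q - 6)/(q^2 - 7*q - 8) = (q - 6)/(q - 8)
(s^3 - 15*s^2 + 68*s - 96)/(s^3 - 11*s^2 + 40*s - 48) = (s - 8)/(s - 4)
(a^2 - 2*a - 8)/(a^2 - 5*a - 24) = (-a^2 + 2*a + 8)/(-a^2 + 5*a + 24)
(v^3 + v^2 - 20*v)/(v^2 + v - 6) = v*(v^2 + v - 20)/(v^2 + v - 6)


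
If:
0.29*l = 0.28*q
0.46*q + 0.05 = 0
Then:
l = -0.10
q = -0.11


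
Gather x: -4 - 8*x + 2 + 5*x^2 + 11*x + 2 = 5*x^2 + 3*x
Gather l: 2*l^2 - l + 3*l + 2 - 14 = 2*l^2 + 2*l - 12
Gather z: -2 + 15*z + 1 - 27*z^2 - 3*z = -27*z^2 + 12*z - 1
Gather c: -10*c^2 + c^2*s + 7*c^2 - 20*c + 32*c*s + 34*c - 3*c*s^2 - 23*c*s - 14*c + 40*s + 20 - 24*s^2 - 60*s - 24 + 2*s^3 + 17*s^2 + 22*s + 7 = c^2*(s - 3) + c*(-3*s^2 + 9*s) + 2*s^3 - 7*s^2 + 2*s + 3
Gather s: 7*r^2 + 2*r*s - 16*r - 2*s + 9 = 7*r^2 - 16*r + s*(2*r - 2) + 9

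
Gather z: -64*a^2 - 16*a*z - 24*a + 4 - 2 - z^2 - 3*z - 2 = -64*a^2 - 24*a - z^2 + z*(-16*a - 3)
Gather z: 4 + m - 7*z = m - 7*z + 4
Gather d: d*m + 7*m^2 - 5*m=d*m + 7*m^2 - 5*m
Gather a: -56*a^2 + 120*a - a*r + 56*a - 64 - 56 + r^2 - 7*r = -56*a^2 + a*(176 - r) + r^2 - 7*r - 120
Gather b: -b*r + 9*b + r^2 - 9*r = b*(9 - r) + r^2 - 9*r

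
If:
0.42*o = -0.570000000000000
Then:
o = -1.36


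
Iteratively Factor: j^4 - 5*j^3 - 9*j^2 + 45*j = (j + 3)*(j^3 - 8*j^2 + 15*j) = (j - 5)*(j + 3)*(j^2 - 3*j) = (j - 5)*(j - 3)*(j + 3)*(j)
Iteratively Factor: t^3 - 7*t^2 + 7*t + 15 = (t - 5)*(t^2 - 2*t - 3) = (t - 5)*(t + 1)*(t - 3)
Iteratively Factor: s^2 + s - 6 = (s - 2)*(s + 3)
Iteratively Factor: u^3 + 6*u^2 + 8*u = (u)*(u^2 + 6*u + 8) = u*(u + 4)*(u + 2)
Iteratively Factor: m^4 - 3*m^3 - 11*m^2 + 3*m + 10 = (m + 2)*(m^3 - 5*m^2 - m + 5) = (m - 5)*(m + 2)*(m^2 - 1) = (m - 5)*(m + 1)*(m + 2)*(m - 1)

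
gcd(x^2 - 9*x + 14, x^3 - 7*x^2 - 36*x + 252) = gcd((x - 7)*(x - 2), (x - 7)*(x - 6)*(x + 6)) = x - 7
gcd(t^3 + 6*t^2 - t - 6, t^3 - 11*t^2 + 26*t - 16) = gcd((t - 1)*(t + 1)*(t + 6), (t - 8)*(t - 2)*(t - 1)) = t - 1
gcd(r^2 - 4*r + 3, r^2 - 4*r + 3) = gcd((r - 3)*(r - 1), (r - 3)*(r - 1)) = r^2 - 4*r + 3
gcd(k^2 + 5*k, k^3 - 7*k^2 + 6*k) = k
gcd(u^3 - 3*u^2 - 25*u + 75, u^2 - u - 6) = u - 3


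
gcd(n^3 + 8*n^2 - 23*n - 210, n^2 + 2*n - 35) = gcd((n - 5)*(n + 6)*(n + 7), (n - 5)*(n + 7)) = n^2 + 2*n - 35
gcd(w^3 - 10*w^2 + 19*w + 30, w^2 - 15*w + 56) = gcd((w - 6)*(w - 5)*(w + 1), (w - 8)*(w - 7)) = 1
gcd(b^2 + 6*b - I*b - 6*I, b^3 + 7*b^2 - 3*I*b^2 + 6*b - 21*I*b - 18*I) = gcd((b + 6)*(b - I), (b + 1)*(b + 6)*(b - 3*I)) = b + 6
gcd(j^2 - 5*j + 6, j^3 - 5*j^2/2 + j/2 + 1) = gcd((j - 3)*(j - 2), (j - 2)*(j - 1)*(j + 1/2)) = j - 2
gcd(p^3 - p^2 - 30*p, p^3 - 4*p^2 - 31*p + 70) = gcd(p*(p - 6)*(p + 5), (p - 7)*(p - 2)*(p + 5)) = p + 5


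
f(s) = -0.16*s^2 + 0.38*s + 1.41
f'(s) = 0.38 - 0.32*s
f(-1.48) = 0.50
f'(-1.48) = 0.85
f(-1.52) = 0.46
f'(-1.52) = 0.87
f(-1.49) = 0.49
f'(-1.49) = 0.86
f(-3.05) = -1.24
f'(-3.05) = 1.36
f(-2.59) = -0.65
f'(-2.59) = 1.21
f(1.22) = 1.64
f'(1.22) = -0.01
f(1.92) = 1.55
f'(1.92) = -0.23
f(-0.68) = 1.08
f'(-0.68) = 0.60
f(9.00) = -8.13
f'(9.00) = -2.50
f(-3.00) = -1.17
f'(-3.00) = 1.34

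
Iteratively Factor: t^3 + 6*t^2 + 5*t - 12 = (t + 3)*(t^2 + 3*t - 4) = (t - 1)*(t + 3)*(t + 4)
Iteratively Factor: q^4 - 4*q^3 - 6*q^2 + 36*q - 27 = (q - 3)*(q^3 - q^2 - 9*q + 9) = (q - 3)*(q + 3)*(q^2 - 4*q + 3) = (q - 3)*(q - 1)*(q + 3)*(q - 3)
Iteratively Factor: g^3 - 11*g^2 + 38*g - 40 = (g - 4)*(g^2 - 7*g + 10) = (g - 5)*(g - 4)*(g - 2)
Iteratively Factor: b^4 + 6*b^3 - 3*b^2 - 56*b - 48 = (b + 1)*(b^3 + 5*b^2 - 8*b - 48) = (b - 3)*(b + 1)*(b^2 + 8*b + 16) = (b - 3)*(b + 1)*(b + 4)*(b + 4)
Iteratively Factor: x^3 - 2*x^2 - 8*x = (x)*(x^2 - 2*x - 8) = x*(x + 2)*(x - 4)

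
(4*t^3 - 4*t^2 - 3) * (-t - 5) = -4*t^4 - 16*t^3 + 20*t^2 + 3*t + 15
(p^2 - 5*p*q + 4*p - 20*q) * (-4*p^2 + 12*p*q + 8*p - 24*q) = -4*p^4 + 32*p^3*q - 8*p^3 - 60*p^2*q^2 + 64*p^2*q + 32*p^2 - 120*p*q^2 - 256*p*q + 480*q^2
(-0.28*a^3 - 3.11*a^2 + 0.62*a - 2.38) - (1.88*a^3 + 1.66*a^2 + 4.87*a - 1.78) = -2.16*a^3 - 4.77*a^2 - 4.25*a - 0.6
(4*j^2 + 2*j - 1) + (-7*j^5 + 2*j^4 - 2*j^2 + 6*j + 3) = -7*j^5 + 2*j^4 + 2*j^2 + 8*j + 2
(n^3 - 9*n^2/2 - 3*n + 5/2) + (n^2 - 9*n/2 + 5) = n^3 - 7*n^2/2 - 15*n/2 + 15/2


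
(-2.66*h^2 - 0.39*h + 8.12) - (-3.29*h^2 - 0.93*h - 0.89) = 0.63*h^2 + 0.54*h + 9.01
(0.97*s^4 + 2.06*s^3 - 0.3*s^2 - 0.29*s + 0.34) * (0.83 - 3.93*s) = -3.8121*s^5 - 7.2907*s^4 + 2.8888*s^3 + 0.8907*s^2 - 1.5769*s + 0.2822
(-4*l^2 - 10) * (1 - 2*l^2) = 8*l^4 + 16*l^2 - 10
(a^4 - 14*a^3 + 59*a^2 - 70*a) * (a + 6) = a^5 - 8*a^4 - 25*a^3 + 284*a^2 - 420*a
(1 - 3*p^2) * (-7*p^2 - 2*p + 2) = 21*p^4 + 6*p^3 - 13*p^2 - 2*p + 2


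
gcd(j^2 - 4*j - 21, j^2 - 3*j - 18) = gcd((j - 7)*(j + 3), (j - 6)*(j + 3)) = j + 3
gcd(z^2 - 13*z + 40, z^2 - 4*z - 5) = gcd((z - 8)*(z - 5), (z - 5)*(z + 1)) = z - 5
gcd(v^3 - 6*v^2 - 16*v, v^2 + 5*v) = v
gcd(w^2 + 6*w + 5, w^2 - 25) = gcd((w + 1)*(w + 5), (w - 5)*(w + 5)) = w + 5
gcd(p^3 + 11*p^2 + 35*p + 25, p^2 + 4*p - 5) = p + 5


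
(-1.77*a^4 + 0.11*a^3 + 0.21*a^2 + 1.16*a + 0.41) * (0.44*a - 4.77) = -0.7788*a^5 + 8.4913*a^4 - 0.4323*a^3 - 0.4913*a^2 - 5.3528*a - 1.9557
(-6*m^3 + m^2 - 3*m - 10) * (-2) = 12*m^3 - 2*m^2 + 6*m + 20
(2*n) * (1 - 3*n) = -6*n^2 + 2*n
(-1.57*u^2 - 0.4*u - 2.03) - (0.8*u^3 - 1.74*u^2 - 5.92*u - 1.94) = -0.8*u^3 + 0.17*u^2 + 5.52*u - 0.0899999999999999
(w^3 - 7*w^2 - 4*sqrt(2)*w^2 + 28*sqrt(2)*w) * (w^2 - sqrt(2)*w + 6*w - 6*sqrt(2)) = w^5 - 5*sqrt(2)*w^4 - w^4 - 34*w^3 + 5*sqrt(2)*w^3 - 8*w^2 + 210*sqrt(2)*w^2 - 336*w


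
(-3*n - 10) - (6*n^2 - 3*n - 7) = -6*n^2 - 3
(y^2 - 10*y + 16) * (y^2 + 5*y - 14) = y^4 - 5*y^3 - 48*y^2 + 220*y - 224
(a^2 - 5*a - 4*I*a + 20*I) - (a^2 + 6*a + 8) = -11*a - 4*I*a - 8 + 20*I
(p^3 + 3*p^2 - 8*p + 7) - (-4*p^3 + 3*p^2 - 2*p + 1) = 5*p^3 - 6*p + 6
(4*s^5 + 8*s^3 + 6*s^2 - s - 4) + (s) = 4*s^5 + 8*s^3 + 6*s^2 - 4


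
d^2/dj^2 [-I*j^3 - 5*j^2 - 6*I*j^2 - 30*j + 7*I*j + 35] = -6*I*j - 10 - 12*I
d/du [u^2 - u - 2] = 2*u - 1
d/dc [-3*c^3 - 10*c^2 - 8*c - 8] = -9*c^2 - 20*c - 8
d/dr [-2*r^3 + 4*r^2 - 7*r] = -6*r^2 + 8*r - 7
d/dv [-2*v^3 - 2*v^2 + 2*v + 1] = -6*v^2 - 4*v + 2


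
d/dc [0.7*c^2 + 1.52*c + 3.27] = 1.4*c + 1.52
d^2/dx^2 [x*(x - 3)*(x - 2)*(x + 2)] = 12*x^2 - 18*x - 8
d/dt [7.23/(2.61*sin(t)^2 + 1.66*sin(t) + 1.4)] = -(37.7406*sin(t) + 12.0018)*cos(t)/(2.61*sin(t)^2 + 1.66*sin(t) + 1.4)^2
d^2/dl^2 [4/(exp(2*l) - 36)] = 16*(exp(2*l) + 36)*exp(2*l)/(exp(2*l) - 36)^3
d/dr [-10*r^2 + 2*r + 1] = 2 - 20*r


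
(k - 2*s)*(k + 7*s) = k^2 + 5*k*s - 14*s^2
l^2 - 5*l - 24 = (l - 8)*(l + 3)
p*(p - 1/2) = p^2 - p/2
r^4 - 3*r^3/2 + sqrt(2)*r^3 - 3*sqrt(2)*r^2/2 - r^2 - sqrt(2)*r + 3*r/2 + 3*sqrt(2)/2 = (r - 3/2)*(r - 1)*(r + 1)*(r + sqrt(2))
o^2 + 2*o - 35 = (o - 5)*(o + 7)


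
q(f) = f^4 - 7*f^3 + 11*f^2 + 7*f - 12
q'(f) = 4*f^3 - 21*f^2 + 22*f + 7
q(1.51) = 4.75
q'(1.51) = 6.11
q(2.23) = 5.41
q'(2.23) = -4.01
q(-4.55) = 1271.85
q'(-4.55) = -904.64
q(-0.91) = -3.30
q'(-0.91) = -33.42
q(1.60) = 5.24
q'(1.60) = 4.82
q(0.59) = -5.36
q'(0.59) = 13.49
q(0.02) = -11.86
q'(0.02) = 7.43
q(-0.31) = -12.90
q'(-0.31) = -1.96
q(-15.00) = 76608.00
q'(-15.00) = -18548.00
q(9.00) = 2400.00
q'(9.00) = 1420.00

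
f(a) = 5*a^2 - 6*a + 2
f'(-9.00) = -96.00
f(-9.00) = 461.00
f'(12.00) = 114.00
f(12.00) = 650.00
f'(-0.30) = -9.00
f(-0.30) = 4.25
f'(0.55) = -0.50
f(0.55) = 0.21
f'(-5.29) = -58.90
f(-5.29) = 173.66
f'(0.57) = -0.30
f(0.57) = 0.20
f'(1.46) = 8.60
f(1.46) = 3.90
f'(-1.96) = -25.60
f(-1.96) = 32.97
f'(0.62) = 0.20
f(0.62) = 0.20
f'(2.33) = 17.30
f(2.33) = 15.16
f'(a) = 10*a - 6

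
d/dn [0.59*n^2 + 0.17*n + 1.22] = 1.18*n + 0.17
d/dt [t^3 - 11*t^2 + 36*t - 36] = 3*t^2 - 22*t + 36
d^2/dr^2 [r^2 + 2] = 2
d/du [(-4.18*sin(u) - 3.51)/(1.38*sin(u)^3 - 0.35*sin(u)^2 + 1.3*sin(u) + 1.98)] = (11.5368*sin(u)^3 + 13.0684*sin(u)^2 - 2.457*sin(u) - 3.7134)*cos(u)/(1.9044*sin(u)^6 - 0.966*sin(u)^5 + 3.7105*sin(u)^4 + 4.5548*sin(u)^3 + 0.304*sin(u)^2 + 5.148*sin(u) + 3.9204)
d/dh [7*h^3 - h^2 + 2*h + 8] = 21*h^2 - 2*h + 2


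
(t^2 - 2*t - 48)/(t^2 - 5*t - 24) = (t + 6)/(t + 3)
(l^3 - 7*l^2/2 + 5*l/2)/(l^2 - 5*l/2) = l - 1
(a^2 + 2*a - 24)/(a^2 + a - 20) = (a + 6)/(a + 5)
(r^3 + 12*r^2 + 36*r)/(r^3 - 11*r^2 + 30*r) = (r^2 + 12*r + 36)/(r^2 - 11*r + 30)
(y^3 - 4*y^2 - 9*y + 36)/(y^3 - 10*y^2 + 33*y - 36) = (y + 3)/(y - 3)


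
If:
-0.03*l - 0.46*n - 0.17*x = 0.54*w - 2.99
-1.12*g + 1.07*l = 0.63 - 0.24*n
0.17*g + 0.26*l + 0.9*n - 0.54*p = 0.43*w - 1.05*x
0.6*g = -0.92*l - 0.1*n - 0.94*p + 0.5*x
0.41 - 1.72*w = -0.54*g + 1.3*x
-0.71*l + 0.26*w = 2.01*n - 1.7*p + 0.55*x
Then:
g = -3.94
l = -5.19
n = 7.36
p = 6.14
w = -0.05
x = -1.25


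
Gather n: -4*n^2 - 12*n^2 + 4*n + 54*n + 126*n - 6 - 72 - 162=-16*n^2 + 184*n - 240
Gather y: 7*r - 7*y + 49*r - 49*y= 56*r - 56*y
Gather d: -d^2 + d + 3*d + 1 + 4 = -d^2 + 4*d + 5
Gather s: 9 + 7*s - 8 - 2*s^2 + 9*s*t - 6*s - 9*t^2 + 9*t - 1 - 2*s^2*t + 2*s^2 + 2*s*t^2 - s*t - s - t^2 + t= -2*s^2*t + s*(2*t^2 + 8*t) - 10*t^2 + 10*t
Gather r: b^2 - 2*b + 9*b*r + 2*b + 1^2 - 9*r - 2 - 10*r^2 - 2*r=b^2 - 10*r^2 + r*(9*b - 11) - 1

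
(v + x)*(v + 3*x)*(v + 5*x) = v^3 + 9*v^2*x + 23*v*x^2 + 15*x^3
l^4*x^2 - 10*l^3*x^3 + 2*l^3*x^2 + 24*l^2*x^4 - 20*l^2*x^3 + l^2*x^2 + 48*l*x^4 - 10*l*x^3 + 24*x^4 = (l - 6*x)*(l - 4*x)*(l*x + x)^2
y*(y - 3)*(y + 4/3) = y^3 - 5*y^2/3 - 4*y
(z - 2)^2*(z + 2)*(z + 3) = z^4 + z^3 - 10*z^2 - 4*z + 24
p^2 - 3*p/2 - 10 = (p - 4)*(p + 5/2)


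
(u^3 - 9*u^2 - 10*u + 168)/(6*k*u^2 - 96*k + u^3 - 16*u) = (u^2 - 13*u + 42)/(6*k*u - 24*k + u^2 - 4*u)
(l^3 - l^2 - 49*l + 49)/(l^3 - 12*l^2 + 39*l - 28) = (l + 7)/(l - 4)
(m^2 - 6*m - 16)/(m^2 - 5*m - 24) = (m + 2)/(m + 3)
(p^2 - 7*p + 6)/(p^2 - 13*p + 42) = (p - 1)/(p - 7)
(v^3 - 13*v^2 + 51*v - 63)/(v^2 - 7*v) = v - 6 + 9/v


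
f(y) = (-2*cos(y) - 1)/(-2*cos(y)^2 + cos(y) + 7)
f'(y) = (-4*sin(y)*cos(y) + sin(y))*(-2*cos(y) - 1)/(-2*cos(y)^2 + cos(y) + 7)^2 + 2*sin(y)/(-2*cos(y)^2 + cos(y) + 7)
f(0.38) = -0.46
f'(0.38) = 0.19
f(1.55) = -0.15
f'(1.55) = 0.27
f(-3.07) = 0.25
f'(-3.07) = -0.06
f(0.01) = -0.50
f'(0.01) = 0.01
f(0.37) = -0.46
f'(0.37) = 0.19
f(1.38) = -0.19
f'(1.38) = 0.27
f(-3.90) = 0.09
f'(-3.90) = 0.31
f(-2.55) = 0.14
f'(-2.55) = -0.30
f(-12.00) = -0.42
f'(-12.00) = 0.25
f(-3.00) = 0.24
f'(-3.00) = -0.11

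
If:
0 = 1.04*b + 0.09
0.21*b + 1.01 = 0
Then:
No Solution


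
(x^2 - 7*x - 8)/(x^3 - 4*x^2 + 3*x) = (x^2 - 7*x - 8)/(x*(x^2 - 4*x + 3))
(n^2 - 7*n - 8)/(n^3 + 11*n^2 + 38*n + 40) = (n^2 - 7*n - 8)/(n^3 + 11*n^2 + 38*n + 40)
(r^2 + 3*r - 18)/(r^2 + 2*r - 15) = (r + 6)/(r + 5)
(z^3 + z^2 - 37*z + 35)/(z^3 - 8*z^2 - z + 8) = (z^2 + 2*z - 35)/(z^2 - 7*z - 8)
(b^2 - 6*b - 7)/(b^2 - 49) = (b + 1)/(b + 7)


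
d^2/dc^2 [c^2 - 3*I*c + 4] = 2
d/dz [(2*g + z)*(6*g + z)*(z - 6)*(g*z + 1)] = g*(2*g + z)*(6*g + z)*(z - 6) + (2*g + z)*(6*g + z)*(g*z + 1) + (2*g + z)*(z - 6)*(g*z + 1) + (6*g + z)*(z - 6)*(g*z + 1)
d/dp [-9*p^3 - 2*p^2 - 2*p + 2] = -27*p^2 - 4*p - 2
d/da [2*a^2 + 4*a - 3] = 4*a + 4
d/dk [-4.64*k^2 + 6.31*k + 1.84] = 6.31 - 9.28*k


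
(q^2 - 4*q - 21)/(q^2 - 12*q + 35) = (q + 3)/(q - 5)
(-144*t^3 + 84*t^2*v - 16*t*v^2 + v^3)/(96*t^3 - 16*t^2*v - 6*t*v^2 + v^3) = (-6*t + v)/(4*t + v)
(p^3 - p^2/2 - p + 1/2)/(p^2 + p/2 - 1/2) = p - 1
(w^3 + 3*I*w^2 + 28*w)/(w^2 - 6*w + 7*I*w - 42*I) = w*(w - 4*I)/(w - 6)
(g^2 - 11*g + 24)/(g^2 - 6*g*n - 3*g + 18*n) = (g - 8)/(g - 6*n)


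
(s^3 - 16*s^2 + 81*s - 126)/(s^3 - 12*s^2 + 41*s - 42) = (s - 6)/(s - 2)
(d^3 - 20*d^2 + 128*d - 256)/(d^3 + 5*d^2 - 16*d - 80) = (d^2 - 16*d + 64)/(d^2 + 9*d + 20)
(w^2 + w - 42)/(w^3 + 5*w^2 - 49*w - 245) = (w - 6)/(w^2 - 2*w - 35)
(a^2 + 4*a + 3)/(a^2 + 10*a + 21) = (a + 1)/(a + 7)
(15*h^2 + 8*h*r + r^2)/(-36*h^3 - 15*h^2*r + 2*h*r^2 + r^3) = (5*h + r)/(-12*h^2 - h*r + r^2)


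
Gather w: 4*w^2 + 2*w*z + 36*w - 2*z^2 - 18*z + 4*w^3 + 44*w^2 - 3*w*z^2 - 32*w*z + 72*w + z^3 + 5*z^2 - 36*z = 4*w^3 + 48*w^2 + w*(-3*z^2 - 30*z + 108) + z^3 + 3*z^2 - 54*z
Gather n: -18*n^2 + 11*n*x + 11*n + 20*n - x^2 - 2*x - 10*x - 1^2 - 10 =-18*n^2 + n*(11*x + 31) - x^2 - 12*x - 11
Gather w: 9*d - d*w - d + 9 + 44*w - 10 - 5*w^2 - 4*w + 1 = 8*d - 5*w^2 + w*(40 - d)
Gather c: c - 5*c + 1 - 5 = -4*c - 4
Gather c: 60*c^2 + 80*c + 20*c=60*c^2 + 100*c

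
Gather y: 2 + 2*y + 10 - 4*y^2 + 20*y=-4*y^2 + 22*y + 12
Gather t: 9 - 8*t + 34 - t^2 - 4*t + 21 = -t^2 - 12*t + 64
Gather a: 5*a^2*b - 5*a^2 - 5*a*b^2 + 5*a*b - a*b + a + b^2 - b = a^2*(5*b - 5) + a*(-5*b^2 + 4*b + 1) + b^2 - b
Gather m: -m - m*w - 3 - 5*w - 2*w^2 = m*(-w - 1) - 2*w^2 - 5*w - 3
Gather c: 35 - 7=28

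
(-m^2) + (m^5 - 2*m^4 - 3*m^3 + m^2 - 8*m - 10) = m^5 - 2*m^4 - 3*m^3 - 8*m - 10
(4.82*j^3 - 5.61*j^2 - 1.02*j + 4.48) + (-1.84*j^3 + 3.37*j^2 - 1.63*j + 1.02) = 2.98*j^3 - 2.24*j^2 - 2.65*j + 5.5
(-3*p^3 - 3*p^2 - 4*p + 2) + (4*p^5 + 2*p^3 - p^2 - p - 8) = 4*p^5 - p^3 - 4*p^2 - 5*p - 6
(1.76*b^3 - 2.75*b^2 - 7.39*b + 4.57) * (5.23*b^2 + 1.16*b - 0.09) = 9.2048*b^5 - 12.3409*b^4 - 41.9981*b^3 + 15.5762*b^2 + 5.9663*b - 0.4113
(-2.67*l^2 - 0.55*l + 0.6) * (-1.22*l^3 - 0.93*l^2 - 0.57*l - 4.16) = 3.2574*l^5 + 3.1541*l^4 + 1.3014*l^3 + 10.8627*l^2 + 1.946*l - 2.496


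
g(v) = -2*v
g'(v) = -2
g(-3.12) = 6.24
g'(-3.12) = -2.00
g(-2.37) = 4.74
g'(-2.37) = -2.00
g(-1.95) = 3.90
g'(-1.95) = -2.00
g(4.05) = -8.10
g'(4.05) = -2.00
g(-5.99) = 11.98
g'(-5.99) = -2.00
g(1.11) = -2.22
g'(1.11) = -2.00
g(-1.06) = 2.12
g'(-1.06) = -2.00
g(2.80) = -5.60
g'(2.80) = -2.00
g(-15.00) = 30.00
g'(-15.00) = -2.00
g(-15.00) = 30.00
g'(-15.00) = -2.00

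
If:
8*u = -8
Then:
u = -1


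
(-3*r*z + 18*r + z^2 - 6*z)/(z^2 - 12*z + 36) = (-3*r + z)/(z - 6)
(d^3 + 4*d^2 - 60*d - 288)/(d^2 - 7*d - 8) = (d^2 + 12*d + 36)/(d + 1)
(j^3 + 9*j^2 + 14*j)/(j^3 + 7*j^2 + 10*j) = (j + 7)/(j + 5)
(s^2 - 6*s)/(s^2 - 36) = s/(s + 6)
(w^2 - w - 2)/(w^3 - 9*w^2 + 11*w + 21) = (w - 2)/(w^2 - 10*w + 21)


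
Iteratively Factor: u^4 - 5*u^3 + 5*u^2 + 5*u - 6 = (u + 1)*(u^3 - 6*u^2 + 11*u - 6) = (u - 2)*(u + 1)*(u^2 - 4*u + 3) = (u - 2)*(u - 1)*(u + 1)*(u - 3)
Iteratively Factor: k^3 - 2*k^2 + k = (k - 1)*(k^2 - k) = k*(k - 1)*(k - 1)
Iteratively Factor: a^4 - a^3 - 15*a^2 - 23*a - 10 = (a + 1)*(a^3 - 2*a^2 - 13*a - 10) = (a - 5)*(a + 1)*(a^2 + 3*a + 2) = (a - 5)*(a + 1)^2*(a + 2)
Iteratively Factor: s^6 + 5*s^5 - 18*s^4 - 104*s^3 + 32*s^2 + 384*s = (s - 2)*(s^5 + 7*s^4 - 4*s^3 - 112*s^2 - 192*s) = s*(s - 2)*(s^4 + 7*s^3 - 4*s^2 - 112*s - 192) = s*(s - 2)*(s + 4)*(s^3 + 3*s^2 - 16*s - 48) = s*(s - 4)*(s - 2)*(s + 4)*(s^2 + 7*s + 12) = s*(s - 4)*(s - 2)*(s + 3)*(s + 4)*(s + 4)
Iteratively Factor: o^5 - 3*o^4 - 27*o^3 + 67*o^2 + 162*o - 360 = (o - 2)*(o^4 - o^3 - 29*o^2 + 9*o + 180) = (o - 5)*(o - 2)*(o^3 + 4*o^2 - 9*o - 36) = (o - 5)*(o - 2)*(o + 3)*(o^2 + o - 12) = (o - 5)*(o - 2)*(o + 3)*(o + 4)*(o - 3)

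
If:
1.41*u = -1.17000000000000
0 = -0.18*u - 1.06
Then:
No Solution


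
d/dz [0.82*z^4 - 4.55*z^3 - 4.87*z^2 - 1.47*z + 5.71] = 3.28*z^3 - 13.65*z^2 - 9.74*z - 1.47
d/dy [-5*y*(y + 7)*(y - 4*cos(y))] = -20*y^2*sin(y) - 15*y^2 - 140*y*sin(y) + 40*y*cos(y) - 70*y + 140*cos(y)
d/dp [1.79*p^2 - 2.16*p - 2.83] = 3.58*p - 2.16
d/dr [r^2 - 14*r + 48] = 2*r - 14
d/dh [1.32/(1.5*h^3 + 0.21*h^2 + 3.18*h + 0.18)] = (-5.94*h^2 - 0.5544*h - 4.1976)/(1.5*h^3 + 0.21*h^2 + 3.18*h + 0.18)^2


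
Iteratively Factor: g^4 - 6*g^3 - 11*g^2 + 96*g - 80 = (g + 4)*(g^3 - 10*g^2 + 29*g - 20) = (g - 5)*(g + 4)*(g^2 - 5*g + 4) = (g - 5)*(g - 1)*(g + 4)*(g - 4)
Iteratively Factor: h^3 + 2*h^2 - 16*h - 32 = (h + 2)*(h^2 - 16) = (h - 4)*(h + 2)*(h + 4)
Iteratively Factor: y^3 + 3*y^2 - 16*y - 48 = (y - 4)*(y^2 + 7*y + 12) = (y - 4)*(y + 3)*(y + 4)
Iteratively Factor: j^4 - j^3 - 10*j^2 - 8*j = (j + 1)*(j^3 - 2*j^2 - 8*j) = j*(j + 1)*(j^2 - 2*j - 8) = j*(j - 4)*(j + 1)*(j + 2)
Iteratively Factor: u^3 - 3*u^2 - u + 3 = (u - 1)*(u^2 - 2*u - 3) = (u - 1)*(u + 1)*(u - 3)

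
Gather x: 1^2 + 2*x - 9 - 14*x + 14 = 6 - 12*x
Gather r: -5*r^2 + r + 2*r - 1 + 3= -5*r^2 + 3*r + 2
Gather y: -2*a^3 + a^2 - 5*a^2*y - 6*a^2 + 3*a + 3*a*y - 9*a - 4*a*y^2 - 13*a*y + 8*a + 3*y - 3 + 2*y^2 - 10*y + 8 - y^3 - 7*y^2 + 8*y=-2*a^3 - 5*a^2 + 2*a - y^3 + y^2*(-4*a - 5) + y*(-5*a^2 - 10*a + 1) + 5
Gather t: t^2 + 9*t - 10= t^2 + 9*t - 10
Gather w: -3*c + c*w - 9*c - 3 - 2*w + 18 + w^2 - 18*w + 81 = -12*c + w^2 + w*(c - 20) + 96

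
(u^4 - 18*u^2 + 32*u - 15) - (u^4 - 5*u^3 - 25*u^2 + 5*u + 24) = 5*u^3 + 7*u^2 + 27*u - 39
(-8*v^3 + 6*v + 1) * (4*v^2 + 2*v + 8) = -32*v^5 - 16*v^4 - 40*v^3 + 16*v^2 + 50*v + 8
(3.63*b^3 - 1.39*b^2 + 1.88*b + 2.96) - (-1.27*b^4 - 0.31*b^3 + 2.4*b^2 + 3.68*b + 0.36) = 1.27*b^4 + 3.94*b^3 - 3.79*b^2 - 1.8*b + 2.6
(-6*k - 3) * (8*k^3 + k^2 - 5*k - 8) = -48*k^4 - 30*k^3 + 27*k^2 + 63*k + 24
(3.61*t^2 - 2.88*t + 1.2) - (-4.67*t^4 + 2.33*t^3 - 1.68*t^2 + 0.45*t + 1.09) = 4.67*t^4 - 2.33*t^3 + 5.29*t^2 - 3.33*t + 0.11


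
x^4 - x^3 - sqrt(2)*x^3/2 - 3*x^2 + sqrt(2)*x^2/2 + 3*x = x*(x - 1)*(x - 3*sqrt(2)/2)*(x + sqrt(2))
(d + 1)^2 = d^2 + 2*d + 1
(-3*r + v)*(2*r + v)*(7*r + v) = -42*r^3 - 13*r^2*v + 6*r*v^2 + v^3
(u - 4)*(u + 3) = u^2 - u - 12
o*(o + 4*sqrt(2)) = o^2 + 4*sqrt(2)*o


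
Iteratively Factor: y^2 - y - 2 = (y + 1)*(y - 2)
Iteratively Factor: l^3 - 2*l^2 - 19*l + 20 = (l - 5)*(l^2 + 3*l - 4) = (l - 5)*(l - 1)*(l + 4)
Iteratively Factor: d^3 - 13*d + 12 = (d - 3)*(d^2 + 3*d - 4) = (d - 3)*(d - 1)*(d + 4)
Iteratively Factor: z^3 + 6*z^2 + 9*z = (z)*(z^2 + 6*z + 9) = z*(z + 3)*(z + 3)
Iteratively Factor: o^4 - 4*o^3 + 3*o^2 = (o)*(o^3 - 4*o^2 + 3*o) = o*(o - 3)*(o^2 - o) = o*(o - 3)*(o - 1)*(o)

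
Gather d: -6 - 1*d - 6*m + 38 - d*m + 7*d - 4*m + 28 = d*(6 - m) - 10*m + 60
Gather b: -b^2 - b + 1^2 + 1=-b^2 - b + 2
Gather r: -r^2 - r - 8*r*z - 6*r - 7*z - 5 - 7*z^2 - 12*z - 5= -r^2 + r*(-8*z - 7) - 7*z^2 - 19*z - 10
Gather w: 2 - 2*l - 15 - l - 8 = -3*l - 21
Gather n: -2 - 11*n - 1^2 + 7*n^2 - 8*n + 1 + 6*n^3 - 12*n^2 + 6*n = 6*n^3 - 5*n^2 - 13*n - 2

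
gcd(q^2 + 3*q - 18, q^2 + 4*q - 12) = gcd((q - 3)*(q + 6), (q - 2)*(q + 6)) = q + 6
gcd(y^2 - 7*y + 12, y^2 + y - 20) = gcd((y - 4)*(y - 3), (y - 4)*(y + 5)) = y - 4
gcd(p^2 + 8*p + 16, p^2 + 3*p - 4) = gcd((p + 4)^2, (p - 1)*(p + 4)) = p + 4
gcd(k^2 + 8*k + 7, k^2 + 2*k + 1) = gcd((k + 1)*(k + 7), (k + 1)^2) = k + 1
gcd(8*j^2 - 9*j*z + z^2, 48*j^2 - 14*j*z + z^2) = -8*j + z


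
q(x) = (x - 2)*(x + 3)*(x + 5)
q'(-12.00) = 287.00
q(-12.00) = -882.00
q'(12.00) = 575.00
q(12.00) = 2550.00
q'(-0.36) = -4.93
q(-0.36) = -28.91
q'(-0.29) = -4.23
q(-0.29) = -29.23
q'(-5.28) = 19.28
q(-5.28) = -4.65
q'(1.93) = 33.33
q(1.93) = -2.39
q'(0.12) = 0.48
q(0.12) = -30.03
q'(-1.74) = -12.80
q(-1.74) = -15.36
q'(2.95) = 60.51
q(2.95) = 44.94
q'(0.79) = 10.35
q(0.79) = -26.55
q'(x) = (x - 2)*(x + 3) + (x - 2)*(x + 5) + (x + 3)*(x + 5) = 3*x^2 + 12*x - 1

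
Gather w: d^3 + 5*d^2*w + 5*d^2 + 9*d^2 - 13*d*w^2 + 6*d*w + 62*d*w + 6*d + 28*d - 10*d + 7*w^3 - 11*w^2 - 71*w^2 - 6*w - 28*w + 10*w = d^3 + 14*d^2 + 24*d + 7*w^3 + w^2*(-13*d - 82) + w*(5*d^2 + 68*d - 24)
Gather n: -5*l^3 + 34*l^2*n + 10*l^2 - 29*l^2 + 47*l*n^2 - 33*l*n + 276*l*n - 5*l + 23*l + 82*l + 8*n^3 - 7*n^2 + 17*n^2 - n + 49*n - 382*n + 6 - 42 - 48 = -5*l^3 - 19*l^2 + 100*l + 8*n^3 + n^2*(47*l + 10) + n*(34*l^2 + 243*l - 334) - 84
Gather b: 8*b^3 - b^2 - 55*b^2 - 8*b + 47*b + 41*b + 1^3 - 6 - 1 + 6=8*b^3 - 56*b^2 + 80*b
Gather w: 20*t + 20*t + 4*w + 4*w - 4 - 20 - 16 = 40*t + 8*w - 40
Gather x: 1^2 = 1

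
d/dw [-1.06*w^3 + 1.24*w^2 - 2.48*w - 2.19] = -3.18*w^2 + 2.48*w - 2.48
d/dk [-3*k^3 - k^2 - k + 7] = -9*k^2 - 2*k - 1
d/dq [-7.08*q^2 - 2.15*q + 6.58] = -14.16*q - 2.15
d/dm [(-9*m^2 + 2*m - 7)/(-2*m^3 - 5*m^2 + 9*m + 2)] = (-18*m^4 + 8*m^3 - 113*m^2 - 106*m + 67)/(4*m^6 + 20*m^5 - 11*m^4 - 98*m^3 + 61*m^2 + 36*m + 4)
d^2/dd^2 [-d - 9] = 0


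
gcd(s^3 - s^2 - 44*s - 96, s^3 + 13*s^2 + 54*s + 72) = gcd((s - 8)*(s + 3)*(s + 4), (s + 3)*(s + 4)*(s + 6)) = s^2 + 7*s + 12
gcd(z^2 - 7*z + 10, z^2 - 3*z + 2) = z - 2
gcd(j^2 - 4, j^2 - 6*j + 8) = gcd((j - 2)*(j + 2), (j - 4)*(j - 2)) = j - 2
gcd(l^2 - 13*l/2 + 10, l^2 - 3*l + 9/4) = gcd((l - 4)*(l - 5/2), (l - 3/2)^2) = 1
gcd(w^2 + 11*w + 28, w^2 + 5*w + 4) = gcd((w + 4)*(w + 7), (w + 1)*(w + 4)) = w + 4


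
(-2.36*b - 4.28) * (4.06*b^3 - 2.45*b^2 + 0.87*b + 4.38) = -9.5816*b^4 - 11.5948*b^3 + 8.4328*b^2 - 14.0604*b - 18.7464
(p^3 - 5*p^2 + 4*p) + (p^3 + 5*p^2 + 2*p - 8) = 2*p^3 + 6*p - 8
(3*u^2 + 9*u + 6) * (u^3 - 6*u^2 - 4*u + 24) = 3*u^5 - 9*u^4 - 60*u^3 + 192*u + 144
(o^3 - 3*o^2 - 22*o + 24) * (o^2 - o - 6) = o^5 - 4*o^4 - 25*o^3 + 64*o^2 + 108*o - 144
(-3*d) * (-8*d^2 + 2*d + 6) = 24*d^3 - 6*d^2 - 18*d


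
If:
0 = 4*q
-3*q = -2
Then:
No Solution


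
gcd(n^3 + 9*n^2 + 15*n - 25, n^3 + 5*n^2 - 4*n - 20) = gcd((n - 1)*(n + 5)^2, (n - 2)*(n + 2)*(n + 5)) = n + 5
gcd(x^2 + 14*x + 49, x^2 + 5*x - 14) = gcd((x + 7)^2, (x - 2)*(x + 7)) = x + 7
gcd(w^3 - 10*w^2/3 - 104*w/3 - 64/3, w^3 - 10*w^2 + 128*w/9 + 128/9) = w^2 - 22*w/3 - 16/3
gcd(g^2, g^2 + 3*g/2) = g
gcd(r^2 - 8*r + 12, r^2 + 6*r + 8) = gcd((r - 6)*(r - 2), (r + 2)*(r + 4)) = 1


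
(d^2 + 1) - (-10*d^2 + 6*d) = 11*d^2 - 6*d + 1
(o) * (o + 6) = o^2 + 6*o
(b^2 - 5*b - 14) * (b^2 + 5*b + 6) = b^4 - 33*b^2 - 100*b - 84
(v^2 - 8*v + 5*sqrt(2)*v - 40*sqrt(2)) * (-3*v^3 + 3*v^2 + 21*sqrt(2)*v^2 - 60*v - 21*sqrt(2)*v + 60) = -3*v^5 + 6*sqrt(2)*v^4 + 27*v^4 - 54*sqrt(2)*v^3 + 126*v^3 - 1350*v^2 - 252*sqrt(2)*v^2 + 1200*v + 2700*sqrt(2)*v - 2400*sqrt(2)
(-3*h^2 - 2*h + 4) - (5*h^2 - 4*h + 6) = -8*h^2 + 2*h - 2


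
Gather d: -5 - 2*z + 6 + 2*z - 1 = 0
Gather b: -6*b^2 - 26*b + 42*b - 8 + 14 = -6*b^2 + 16*b + 6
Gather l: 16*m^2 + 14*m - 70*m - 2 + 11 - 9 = 16*m^2 - 56*m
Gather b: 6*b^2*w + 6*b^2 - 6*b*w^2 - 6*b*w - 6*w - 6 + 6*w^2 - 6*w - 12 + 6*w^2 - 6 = b^2*(6*w + 6) + b*(-6*w^2 - 6*w) + 12*w^2 - 12*w - 24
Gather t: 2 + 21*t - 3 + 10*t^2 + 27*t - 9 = 10*t^2 + 48*t - 10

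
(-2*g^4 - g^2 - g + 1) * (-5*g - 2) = 10*g^5 + 4*g^4 + 5*g^3 + 7*g^2 - 3*g - 2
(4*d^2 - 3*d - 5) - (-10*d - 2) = 4*d^2 + 7*d - 3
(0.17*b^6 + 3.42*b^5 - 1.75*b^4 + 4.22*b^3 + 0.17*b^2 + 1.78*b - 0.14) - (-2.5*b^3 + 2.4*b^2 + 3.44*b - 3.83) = 0.17*b^6 + 3.42*b^5 - 1.75*b^4 + 6.72*b^3 - 2.23*b^2 - 1.66*b + 3.69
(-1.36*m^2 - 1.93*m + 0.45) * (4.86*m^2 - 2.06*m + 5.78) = -6.6096*m^4 - 6.5782*m^3 - 1.698*m^2 - 12.0824*m + 2.601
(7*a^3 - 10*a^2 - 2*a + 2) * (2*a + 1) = 14*a^4 - 13*a^3 - 14*a^2 + 2*a + 2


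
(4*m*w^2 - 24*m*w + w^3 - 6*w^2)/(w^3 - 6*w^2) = (4*m + w)/w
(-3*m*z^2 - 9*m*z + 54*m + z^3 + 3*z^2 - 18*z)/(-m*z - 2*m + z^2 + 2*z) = (3*m*z^2 + 9*m*z - 54*m - z^3 - 3*z^2 + 18*z)/(m*z + 2*m - z^2 - 2*z)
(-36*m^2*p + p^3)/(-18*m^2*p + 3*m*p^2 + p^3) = (-6*m + p)/(-3*m + p)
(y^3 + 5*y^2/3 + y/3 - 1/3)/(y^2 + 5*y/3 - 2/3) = (y^2 + 2*y + 1)/(y + 2)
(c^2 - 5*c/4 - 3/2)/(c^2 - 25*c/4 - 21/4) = (c - 2)/(c - 7)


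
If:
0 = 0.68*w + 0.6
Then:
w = -0.88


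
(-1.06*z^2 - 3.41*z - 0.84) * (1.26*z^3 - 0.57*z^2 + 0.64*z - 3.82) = -1.3356*z^5 - 3.6924*z^4 + 0.2069*z^3 + 2.3456*z^2 + 12.4886*z + 3.2088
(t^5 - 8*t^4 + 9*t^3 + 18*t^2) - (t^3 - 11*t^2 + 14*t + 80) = t^5 - 8*t^4 + 8*t^3 + 29*t^2 - 14*t - 80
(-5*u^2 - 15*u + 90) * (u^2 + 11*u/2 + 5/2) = -5*u^4 - 85*u^3/2 - 5*u^2 + 915*u/2 + 225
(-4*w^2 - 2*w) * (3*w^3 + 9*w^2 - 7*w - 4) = -12*w^5 - 42*w^4 + 10*w^3 + 30*w^2 + 8*w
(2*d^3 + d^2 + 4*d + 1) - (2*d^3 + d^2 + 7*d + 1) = -3*d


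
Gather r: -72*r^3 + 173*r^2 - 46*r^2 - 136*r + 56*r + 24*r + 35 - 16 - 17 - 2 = -72*r^3 + 127*r^2 - 56*r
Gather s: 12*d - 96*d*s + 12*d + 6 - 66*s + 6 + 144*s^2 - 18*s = 24*d + 144*s^2 + s*(-96*d - 84) + 12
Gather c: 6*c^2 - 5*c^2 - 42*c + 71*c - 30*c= c^2 - c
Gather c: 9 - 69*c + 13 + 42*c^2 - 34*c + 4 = 42*c^2 - 103*c + 26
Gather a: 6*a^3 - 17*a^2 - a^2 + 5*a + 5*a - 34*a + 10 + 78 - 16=6*a^3 - 18*a^2 - 24*a + 72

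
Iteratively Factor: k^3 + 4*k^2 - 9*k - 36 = (k + 4)*(k^2 - 9) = (k - 3)*(k + 4)*(k + 3)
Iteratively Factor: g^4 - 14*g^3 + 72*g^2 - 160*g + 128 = (g - 4)*(g^3 - 10*g^2 + 32*g - 32) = (g - 4)*(g - 2)*(g^2 - 8*g + 16) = (g - 4)^2*(g - 2)*(g - 4)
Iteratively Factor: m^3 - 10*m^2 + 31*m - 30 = (m - 3)*(m^2 - 7*m + 10) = (m - 5)*(m - 3)*(m - 2)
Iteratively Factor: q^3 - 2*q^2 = (q)*(q^2 - 2*q) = q*(q - 2)*(q)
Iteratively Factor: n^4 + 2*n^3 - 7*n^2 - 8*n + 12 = (n + 3)*(n^3 - n^2 - 4*n + 4) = (n - 2)*(n + 3)*(n^2 + n - 2) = (n - 2)*(n - 1)*(n + 3)*(n + 2)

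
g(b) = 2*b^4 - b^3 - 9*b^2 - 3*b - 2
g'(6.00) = 1509.00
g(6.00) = 2032.00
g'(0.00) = -3.00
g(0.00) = -2.00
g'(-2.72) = -137.22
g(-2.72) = 69.17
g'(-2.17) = -59.81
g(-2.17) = 16.70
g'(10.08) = 7704.28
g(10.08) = 18676.83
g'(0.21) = -6.84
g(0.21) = -3.03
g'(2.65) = 77.11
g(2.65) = 6.87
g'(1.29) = -14.04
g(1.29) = -17.46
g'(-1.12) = 2.16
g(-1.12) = -5.38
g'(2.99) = 130.21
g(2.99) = 41.69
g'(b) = 8*b^3 - 3*b^2 - 18*b - 3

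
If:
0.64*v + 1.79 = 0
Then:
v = -2.80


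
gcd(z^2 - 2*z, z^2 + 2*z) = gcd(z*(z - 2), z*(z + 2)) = z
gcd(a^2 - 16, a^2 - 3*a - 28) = a + 4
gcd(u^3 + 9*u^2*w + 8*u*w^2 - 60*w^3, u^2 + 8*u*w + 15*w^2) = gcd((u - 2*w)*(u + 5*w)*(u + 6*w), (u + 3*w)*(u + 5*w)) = u + 5*w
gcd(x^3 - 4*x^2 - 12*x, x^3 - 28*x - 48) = x^2 - 4*x - 12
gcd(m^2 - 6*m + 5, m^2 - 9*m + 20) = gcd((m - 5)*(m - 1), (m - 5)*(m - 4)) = m - 5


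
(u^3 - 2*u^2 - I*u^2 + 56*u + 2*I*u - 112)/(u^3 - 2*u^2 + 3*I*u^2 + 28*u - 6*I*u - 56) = (u - 8*I)/(u - 4*I)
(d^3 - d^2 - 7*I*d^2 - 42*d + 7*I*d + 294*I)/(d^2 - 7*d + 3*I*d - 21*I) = (d^2 + d*(6 - 7*I) - 42*I)/(d + 3*I)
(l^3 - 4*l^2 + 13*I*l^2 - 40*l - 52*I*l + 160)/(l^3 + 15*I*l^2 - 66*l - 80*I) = (l - 4)/(l + 2*I)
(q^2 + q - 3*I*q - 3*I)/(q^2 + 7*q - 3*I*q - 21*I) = (q + 1)/(q + 7)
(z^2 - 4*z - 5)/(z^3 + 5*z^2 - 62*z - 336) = (z^2 - 4*z - 5)/(z^3 + 5*z^2 - 62*z - 336)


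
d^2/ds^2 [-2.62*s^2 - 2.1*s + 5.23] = -5.24000000000000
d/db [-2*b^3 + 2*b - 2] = 2 - 6*b^2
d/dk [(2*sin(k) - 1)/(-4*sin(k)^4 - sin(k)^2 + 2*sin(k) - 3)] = 2*(12*sin(k)^4 - 8*sin(k)^3 + sin(k)^2 - sin(k) - 2)*cos(k)/(4*sin(k)^4 + sin(k)^2 - 2*sin(k) + 3)^2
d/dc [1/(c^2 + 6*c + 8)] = 2*(-c - 3)/(c^2 + 6*c + 8)^2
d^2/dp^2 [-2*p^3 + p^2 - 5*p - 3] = 2 - 12*p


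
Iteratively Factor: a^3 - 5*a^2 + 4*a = (a)*(a^2 - 5*a + 4) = a*(a - 4)*(a - 1)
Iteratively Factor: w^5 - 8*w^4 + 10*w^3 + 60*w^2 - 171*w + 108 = (w - 3)*(w^4 - 5*w^3 - 5*w^2 + 45*w - 36) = (w - 4)*(w - 3)*(w^3 - w^2 - 9*w + 9) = (w - 4)*(w - 3)*(w - 1)*(w^2 - 9) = (w - 4)*(w - 3)*(w - 1)*(w + 3)*(w - 3)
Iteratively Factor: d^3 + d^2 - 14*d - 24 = (d + 3)*(d^2 - 2*d - 8) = (d + 2)*(d + 3)*(d - 4)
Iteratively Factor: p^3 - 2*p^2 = (p)*(p^2 - 2*p) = p*(p - 2)*(p)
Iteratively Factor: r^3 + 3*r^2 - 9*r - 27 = (r + 3)*(r^2 - 9) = (r - 3)*(r + 3)*(r + 3)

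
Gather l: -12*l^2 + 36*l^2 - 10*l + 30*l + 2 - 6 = 24*l^2 + 20*l - 4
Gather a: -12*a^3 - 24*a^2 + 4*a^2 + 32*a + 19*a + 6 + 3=-12*a^3 - 20*a^2 + 51*a + 9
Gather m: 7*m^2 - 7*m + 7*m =7*m^2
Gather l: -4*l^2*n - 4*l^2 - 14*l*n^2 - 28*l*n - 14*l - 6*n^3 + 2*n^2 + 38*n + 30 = l^2*(-4*n - 4) + l*(-14*n^2 - 28*n - 14) - 6*n^3 + 2*n^2 + 38*n + 30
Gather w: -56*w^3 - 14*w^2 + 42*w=-56*w^3 - 14*w^2 + 42*w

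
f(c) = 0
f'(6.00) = 0.00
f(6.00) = 0.00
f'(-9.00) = 0.00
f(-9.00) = 0.00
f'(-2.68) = 0.00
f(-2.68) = 0.00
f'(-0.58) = 0.00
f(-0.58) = 0.00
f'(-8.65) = 0.00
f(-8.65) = 0.00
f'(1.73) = 0.00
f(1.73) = 0.00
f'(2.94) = 0.00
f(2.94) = 0.00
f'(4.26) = 0.00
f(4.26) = 0.00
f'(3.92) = 0.00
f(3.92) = 0.00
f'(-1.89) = 0.00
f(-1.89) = 0.00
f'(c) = 0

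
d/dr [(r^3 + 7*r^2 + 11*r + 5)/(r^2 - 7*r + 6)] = (r^4 - 14*r^3 - 42*r^2 + 74*r + 101)/(r^4 - 14*r^3 + 61*r^2 - 84*r + 36)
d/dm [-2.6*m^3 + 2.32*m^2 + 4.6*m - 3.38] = -7.8*m^2 + 4.64*m + 4.6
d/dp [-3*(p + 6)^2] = -6*p - 36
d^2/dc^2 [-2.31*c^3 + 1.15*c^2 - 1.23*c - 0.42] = 2.3 - 13.86*c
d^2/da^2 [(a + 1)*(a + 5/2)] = 2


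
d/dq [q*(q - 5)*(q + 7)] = 3*q^2 + 4*q - 35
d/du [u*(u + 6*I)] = 2*u + 6*I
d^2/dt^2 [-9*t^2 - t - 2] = -18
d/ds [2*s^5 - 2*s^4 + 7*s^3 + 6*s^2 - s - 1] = 10*s^4 - 8*s^3 + 21*s^2 + 12*s - 1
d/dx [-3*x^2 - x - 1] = -6*x - 1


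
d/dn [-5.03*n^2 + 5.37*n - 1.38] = 5.37 - 10.06*n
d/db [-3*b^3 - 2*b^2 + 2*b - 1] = -9*b^2 - 4*b + 2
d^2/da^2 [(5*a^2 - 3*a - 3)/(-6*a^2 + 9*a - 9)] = 6*(-2*a^3 + 14*a^2 - 12*a - 1)/(8*a^6 - 36*a^5 + 90*a^4 - 135*a^3 + 135*a^2 - 81*a + 27)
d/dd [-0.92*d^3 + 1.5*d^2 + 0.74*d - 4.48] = -2.76*d^2 + 3.0*d + 0.74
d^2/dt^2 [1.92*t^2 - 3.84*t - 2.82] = 3.84000000000000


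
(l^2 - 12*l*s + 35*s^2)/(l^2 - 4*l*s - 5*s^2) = (l - 7*s)/(l + s)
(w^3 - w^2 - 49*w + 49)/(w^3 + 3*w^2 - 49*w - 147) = (w - 1)/(w + 3)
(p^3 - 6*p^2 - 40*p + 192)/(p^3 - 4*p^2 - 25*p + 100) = (p^2 - 2*p - 48)/(p^2 - 25)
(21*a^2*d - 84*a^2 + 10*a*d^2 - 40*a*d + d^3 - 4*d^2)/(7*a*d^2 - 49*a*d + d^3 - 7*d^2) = (3*a*d - 12*a + d^2 - 4*d)/(d*(d - 7))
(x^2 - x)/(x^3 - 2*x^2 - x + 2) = x/(x^2 - x - 2)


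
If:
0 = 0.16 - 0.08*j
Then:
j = 2.00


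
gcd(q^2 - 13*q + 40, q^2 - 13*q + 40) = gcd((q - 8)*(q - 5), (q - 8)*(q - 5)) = q^2 - 13*q + 40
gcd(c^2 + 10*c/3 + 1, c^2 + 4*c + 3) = c + 3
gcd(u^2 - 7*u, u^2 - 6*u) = u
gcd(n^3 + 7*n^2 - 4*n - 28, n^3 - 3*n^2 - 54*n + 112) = n^2 + 5*n - 14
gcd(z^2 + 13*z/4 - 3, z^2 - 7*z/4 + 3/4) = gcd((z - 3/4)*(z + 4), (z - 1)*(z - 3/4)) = z - 3/4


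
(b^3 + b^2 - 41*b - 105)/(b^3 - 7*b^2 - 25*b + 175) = (b + 3)/(b - 5)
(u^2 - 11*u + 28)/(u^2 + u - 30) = (u^2 - 11*u + 28)/(u^2 + u - 30)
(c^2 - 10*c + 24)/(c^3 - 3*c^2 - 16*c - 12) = (c - 4)/(c^2 + 3*c + 2)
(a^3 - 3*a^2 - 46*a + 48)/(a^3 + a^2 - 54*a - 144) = (a - 1)/(a + 3)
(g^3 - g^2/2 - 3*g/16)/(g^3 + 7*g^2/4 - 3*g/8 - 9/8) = g*(4*g + 1)/(2*(2*g^2 + 5*g + 3))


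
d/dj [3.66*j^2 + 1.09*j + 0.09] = 7.32*j + 1.09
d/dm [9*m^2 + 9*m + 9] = 18*m + 9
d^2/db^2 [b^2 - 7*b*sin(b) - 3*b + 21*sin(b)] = 7*b*sin(b) - 21*sin(b) - 14*cos(b) + 2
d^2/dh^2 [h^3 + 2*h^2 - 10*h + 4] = 6*h + 4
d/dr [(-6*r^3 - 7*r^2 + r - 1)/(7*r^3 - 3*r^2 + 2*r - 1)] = (67*r^4 - 38*r^3 + 28*r^2 + 8*r + 1)/(49*r^6 - 42*r^5 + 37*r^4 - 26*r^3 + 10*r^2 - 4*r + 1)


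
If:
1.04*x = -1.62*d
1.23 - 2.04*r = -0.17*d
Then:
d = -0.641975308641975*x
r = 0.602941176470588 - 0.0534979423868313*x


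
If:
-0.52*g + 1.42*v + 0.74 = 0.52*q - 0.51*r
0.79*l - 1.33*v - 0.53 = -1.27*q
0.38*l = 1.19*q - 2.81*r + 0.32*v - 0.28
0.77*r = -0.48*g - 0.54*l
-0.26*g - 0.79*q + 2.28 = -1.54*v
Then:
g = 1.35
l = -4.04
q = 3.49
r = 1.99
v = 0.54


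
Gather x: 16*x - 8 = 16*x - 8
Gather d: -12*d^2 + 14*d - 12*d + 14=-12*d^2 + 2*d + 14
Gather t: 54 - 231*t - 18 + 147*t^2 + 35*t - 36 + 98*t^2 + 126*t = 245*t^2 - 70*t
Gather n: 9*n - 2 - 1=9*n - 3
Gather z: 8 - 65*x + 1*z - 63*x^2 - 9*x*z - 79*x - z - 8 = -63*x^2 - 9*x*z - 144*x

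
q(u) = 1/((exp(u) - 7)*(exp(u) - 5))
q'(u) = -exp(u)/((exp(u) - 7)*(exp(u) - 5)^2) - exp(u)/((exp(u) - 7)^2*(exp(u) - 5)) = 2*(6 - exp(u))*exp(u)/(exp(4*u) - 24*exp(3*u) + 214*exp(2*u) - 840*exp(u) + 1225)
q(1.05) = 0.11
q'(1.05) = 0.23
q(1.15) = 0.14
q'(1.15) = 0.36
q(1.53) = 1.10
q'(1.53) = 15.43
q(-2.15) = 0.03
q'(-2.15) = 0.00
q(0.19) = 0.05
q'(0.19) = 0.02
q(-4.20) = 0.03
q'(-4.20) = 0.00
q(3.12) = 0.00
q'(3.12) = -0.01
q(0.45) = 0.05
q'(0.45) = 0.04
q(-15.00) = 0.03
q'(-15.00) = 0.00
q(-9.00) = 0.03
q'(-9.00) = 0.00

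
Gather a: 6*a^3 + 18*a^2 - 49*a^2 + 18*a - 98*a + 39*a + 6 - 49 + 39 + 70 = 6*a^3 - 31*a^2 - 41*a + 66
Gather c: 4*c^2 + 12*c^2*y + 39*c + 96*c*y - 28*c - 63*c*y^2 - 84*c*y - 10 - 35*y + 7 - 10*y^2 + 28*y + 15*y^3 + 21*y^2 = c^2*(12*y + 4) + c*(-63*y^2 + 12*y + 11) + 15*y^3 + 11*y^2 - 7*y - 3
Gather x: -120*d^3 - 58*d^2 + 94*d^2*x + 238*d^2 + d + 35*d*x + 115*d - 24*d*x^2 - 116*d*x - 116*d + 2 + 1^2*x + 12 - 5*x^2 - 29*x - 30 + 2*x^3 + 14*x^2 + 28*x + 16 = -120*d^3 + 180*d^2 + 2*x^3 + x^2*(9 - 24*d) + x*(94*d^2 - 81*d)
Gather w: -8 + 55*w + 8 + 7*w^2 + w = 7*w^2 + 56*w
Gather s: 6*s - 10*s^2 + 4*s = -10*s^2 + 10*s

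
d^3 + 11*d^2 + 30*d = d*(d + 5)*(d + 6)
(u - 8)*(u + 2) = u^2 - 6*u - 16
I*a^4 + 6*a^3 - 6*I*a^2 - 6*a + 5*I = (a - 1)*(a - 5*I)*(a - I)*(I*a + I)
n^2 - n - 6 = (n - 3)*(n + 2)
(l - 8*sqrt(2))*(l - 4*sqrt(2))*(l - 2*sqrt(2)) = l^3 - 14*sqrt(2)*l^2 + 112*l - 128*sqrt(2)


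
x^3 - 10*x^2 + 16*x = x*(x - 8)*(x - 2)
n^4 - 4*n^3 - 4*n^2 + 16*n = n*(n - 4)*(n - 2)*(n + 2)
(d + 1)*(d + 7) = d^2 + 8*d + 7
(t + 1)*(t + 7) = t^2 + 8*t + 7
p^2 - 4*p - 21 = (p - 7)*(p + 3)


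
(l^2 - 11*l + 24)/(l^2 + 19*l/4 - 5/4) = 4*(l^2 - 11*l + 24)/(4*l^2 + 19*l - 5)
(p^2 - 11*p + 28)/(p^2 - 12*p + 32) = (p - 7)/(p - 8)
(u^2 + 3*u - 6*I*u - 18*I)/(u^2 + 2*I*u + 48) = (u + 3)/(u + 8*I)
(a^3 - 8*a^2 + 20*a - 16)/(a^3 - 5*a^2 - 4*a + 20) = (a^2 - 6*a + 8)/(a^2 - 3*a - 10)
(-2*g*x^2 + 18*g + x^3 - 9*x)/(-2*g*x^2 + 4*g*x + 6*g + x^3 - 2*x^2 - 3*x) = (x + 3)/(x + 1)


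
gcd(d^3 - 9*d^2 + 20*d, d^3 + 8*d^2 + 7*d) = d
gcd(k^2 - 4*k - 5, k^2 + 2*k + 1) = k + 1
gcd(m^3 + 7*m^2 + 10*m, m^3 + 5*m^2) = m^2 + 5*m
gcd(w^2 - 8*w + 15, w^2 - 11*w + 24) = w - 3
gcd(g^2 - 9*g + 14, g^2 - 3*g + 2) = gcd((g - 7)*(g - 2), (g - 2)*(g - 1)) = g - 2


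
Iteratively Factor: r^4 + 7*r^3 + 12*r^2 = (r)*(r^3 + 7*r^2 + 12*r) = r*(r + 4)*(r^2 + 3*r) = r*(r + 3)*(r + 4)*(r)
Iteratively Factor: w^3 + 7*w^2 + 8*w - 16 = (w - 1)*(w^2 + 8*w + 16) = (w - 1)*(w + 4)*(w + 4)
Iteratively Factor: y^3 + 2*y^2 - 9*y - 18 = (y + 2)*(y^2 - 9) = (y + 2)*(y + 3)*(y - 3)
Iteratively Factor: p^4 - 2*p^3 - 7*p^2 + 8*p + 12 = (p + 2)*(p^3 - 4*p^2 + p + 6) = (p + 1)*(p + 2)*(p^2 - 5*p + 6) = (p - 2)*(p + 1)*(p + 2)*(p - 3)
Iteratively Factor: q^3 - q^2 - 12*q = (q + 3)*(q^2 - 4*q) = (q - 4)*(q + 3)*(q)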